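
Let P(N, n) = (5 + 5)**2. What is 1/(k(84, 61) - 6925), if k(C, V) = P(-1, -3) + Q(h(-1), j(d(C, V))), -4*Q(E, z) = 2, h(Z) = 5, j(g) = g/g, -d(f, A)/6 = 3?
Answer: -2/13651 ≈ -0.00014651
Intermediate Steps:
d(f, A) = -18 (d(f, A) = -6*3 = -18)
j(g) = 1
P(N, n) = 100 (P(N, n) = 10**2 = 100)
Q(E, z) = -1/2 (Q(E, z) = -1/4*2 = -1/2)
k(C, V) = 199/2 (k(C, V) = 100 - 1/2 = 199/2)
1/(k(84, 61) - 6925) = 1/(199/2 - 6925) = 1/(-13651/2) = -2/13651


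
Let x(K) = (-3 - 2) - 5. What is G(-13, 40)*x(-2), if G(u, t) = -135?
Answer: 1350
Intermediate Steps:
x(K) = -10 (x(K) = -5 - 5 = -10)
G(-13, 40)*x(-2) = -135*(-10) = 1350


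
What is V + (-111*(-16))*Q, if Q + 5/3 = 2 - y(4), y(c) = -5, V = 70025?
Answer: 79497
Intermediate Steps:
Q = 16/3 (Q = -5/3 + (2 - 1*(-5)) = -5/3 + (2 + 5) = -5/3 + 7 = 16/3 ≈ 5.3333)
V + (-111*(-16))*Q = 70025 - 111*(-16)*(16/3) = 70025 + 1776*(16/3) = 70025 + 9472 = 79497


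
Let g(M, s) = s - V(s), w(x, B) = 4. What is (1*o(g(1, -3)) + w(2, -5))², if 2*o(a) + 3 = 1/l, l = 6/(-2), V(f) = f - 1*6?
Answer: 49/9 ≈ 5.4444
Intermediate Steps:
V(f) = -6 + f (V(f) = f - 6 = -6 + f)
g(M, s) = 6 (g(M, s) = s - (-6 + s) = s + (6 - s) = 6)
l = -3 (l = 6*(-½) = -3)
o(a) = -5/3 (o(a) = -3/2 + (½)/(-3) = -3/2 + (½)*(-⅓) = -3/2 - ⅙ = -5/3)
(1*o(g(1, -3)) + w(2, -5))² = (1*(-5/3) + 4)² = (-5/3 + 4)² = (7/3)² = 49/9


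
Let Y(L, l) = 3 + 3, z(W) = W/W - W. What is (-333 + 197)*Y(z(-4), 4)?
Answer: -816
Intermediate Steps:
z(W) = 1 - W
Y(L, l) = 6
(-333 + 197)*Y(z(-4), 4) = (-333 + 197)*6 = -136*6 = -816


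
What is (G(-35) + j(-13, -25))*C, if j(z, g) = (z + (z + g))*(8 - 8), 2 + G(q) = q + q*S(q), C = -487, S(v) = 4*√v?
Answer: 18019 + 68180*I*√35 ≈ 18019.0 + 4.0336e+5*I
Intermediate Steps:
G(q) = -2 + q + 4*q^(3/2) (G(q) = -2 + (q + q*(4*√q)) = -2 + (q + 4*q^(3/2)) = -2 + q + 4*q^(3/2))
j(z, g) = 0 (j(z, g) = (z + (g + z))*0 = (g + 2*z)*0 = 0)
(G(-35) + j(-13, -25))*C = ((-2 - 35 + 4*(-35)^(3/2)) + 0)*(-487) = ((-2 - 35 + 4*(-35*I*√35)) + 0)*(-487) = ((-2 - 35 - 140*I*√35) + 0)*(-487) = ((-37 - 140*I*√35) + 0)*(-487) = (-37 - 140*I*√35)*(-487) = 18019 + 68180*I*√35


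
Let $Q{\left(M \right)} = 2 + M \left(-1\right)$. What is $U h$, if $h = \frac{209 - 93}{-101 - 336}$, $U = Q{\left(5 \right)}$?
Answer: $\frac{348}{437} \approx 0.79634$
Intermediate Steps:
$Q{\left(M \right)} = 2 - M$
$U = -3$ ($U = 2 - 5 = -3$)
$h = - \frac{116}{437}$ ($h = \frac{116}{-437} = 116 \left(- \frac{1}{437}\right) = - \frac{116}{437} \approx -0.26545$)
$U h = \left(-3\right) \left(- \frac{116}{437}\right) = \frac{348}{437}$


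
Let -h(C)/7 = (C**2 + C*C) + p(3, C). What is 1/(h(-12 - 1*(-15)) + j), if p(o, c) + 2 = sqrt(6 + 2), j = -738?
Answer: -425/361054 + 7*sqrt(2)/361054 ≈ -0.0011497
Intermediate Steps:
p(o, c) = -2 + 2*sqrt(2) (p(o, c) = -2 + sqrt(6 + 2) = -2 + sqrt(8) = -2 + 2*sqrt(2))
h(C) = 14 - 14*sqrt(2) - 14*C**2 (h(C) = -7*((C**2 + C*C) + (-2 + 2*sqrt(2))) = -7*((C**2 + C**2) + (-2 + 2*sqrt(2))) = -7*(2*C**2 + (-2 + 2*sqrt(2))) = -7*(-2 + 2*sqrt(2) + 2*C**2) = 14 - 14*sqrt(2) - 14*C**2)
1/(h(-12 - 1*(-15)) + j) = 1/((14 - 14*sqrt(2) - 14*(-12 - 1*(-15))**2) - 738) = 1/((14 - 14*sqrt(2) - 14*(-12 + 15)**2) - 738) = 1/((14 - 14*sqrt(2) - 14*3**2) - 738) = 1/((14 - 14*sqrt(2) - 14*9) - 738) = 1/((14 - 14*sqrt(2) - 126) - 738) = 1/((-112 - 14*sqrt(2)) - 738) = 1/(-850 - 14*sqrt(2))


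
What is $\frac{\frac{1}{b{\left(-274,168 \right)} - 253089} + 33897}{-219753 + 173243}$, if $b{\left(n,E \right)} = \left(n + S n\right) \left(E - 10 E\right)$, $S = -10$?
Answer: $- \frac{67483520428}{92593991655} \approx -0.72881$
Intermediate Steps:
$b{\left(n,E \right)} = 81 E n$ ($b{\left(n,E \right)} = \left(n - 10 n\right) \left(E - 10 E\right) = - 9 n \left(- 9 E\right) = 81 E n$)
$\frac{\frac{1}{b{\left(-274,168 \right)} - 253089} + 33897}{-219753 + 173243} = \frac{\frac{1}{81 \cdot 168 \left(-274\right) - 253089} + 33897}{-219753 + 173243} = \frac{\frac{1}{-3728592 - 253089} + 33897}{-46510} = \left(\frac{1}{-3981681} + 33897\right) \left(- \frac{1}{46510}\right) = \left(- \frac{1}{3981681} + 33897\right) \left(- \frac{1}{46510}\right) = \frac{134967040856}{3981681} \left(- \frac{1}{46510}\right) = - \frac{67483520428}{92593991655}$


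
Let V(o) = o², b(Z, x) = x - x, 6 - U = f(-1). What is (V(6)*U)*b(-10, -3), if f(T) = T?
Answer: 0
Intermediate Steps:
U = 7 (U = 6 - 1*(-1) = 6 + 1 = 7)
b(Z, x) = 0
(V(6)*U)*b(-10, -3) = (6²*7)*0 = (36*7)*0 = 252*0 = 0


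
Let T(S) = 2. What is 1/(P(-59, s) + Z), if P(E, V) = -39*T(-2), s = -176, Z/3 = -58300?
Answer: -1/174978 ≈ -5.7150e-6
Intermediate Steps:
Z = -174900 (Z = 3*(-58300) = -174900)
P(E, V) = -78 (P(E, V) = -39*2 = -78)
1/(P(-59, s) + Z) = 1/(-78 - 174900) = 1/(-174978) = -1/174978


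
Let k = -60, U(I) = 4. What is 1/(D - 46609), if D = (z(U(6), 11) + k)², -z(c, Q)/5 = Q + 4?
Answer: -1/28384 ≈ -3.5231e-5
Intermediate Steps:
z(c, Q) = -20 - 5*Q (z(c, Q) = -5*(Q + 4) = -5*(4 + Q) = -20 - 5*Q)
D = 18225 (D = ((-20 - 5*11) - 60)² = ((-20 - 55) - 60)² = (-75 - 60)² = (-135)² = 18225)
1/(D - 46609) = 1/(18225 - 46609) = 1/(-28384) = -1/28384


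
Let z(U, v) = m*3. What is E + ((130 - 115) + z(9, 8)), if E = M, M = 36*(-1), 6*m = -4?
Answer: -23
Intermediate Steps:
m = -2/3 (m = (1/6)*(-4) = -2/3 ≈ -0.66667)
M = -36
z(U, v) = -2 (z(U, v) = -2/3*3 = -2)
E = -36
E + ((130 - 115) + z(9, 8)) = -36 + ((130 - 115) - 2) = -36 + (15 - 2) = -36 + 13 = -23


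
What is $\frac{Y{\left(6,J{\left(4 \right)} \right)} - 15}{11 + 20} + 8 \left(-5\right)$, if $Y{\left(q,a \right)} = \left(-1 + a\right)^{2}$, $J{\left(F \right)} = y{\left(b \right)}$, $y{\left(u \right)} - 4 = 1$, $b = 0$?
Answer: $- \frac{1239}{31} \approx -39.968$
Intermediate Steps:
$y{\left(u \right)} = 5$ ($y{\left(u \right)} = 4 + 1 = 5$)
$J{\left(F \right)} = 5$
$\frac{Y{\left(6,J{\left(4 \right)} \right)} - 15}{11 + 20} + 8 \left(-5\right) = \frac{\left(-1 + 5\right)^{2} - 15}{11 + 20} + 8 \left(-5\right) = \frac{4^{2} - 15}{31} - 40 = \left(16 - 15\right) \frac{1}{31} - 40 = 1 \cdot \frac{1}{31} - 40 = \frac{1}{31} - 40 = - \frac{1239}{31}$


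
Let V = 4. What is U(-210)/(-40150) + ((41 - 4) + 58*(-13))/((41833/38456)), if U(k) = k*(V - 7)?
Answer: -10064367069/15269045 ≈ -659.14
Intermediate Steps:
U(k) = -3*k (U(k) = k*(4 - 7) = k*(-3) = -3*k)
U(-210)/(-40150) + ((41 - 4) + 58*(-13))/((41833/38456)) = -3*(-210)/(-40150) + ((41 - 4) + 58*(-13))/((41833/38456)) = 630*(-1/40150) + (37 - 754)/((41833*(1/38456))) = -63/4015 - 717/3803/3496 = -63/4015 - 717*3496/3803 = -63/4015 - 2506632/3803 = -10064367069/15269045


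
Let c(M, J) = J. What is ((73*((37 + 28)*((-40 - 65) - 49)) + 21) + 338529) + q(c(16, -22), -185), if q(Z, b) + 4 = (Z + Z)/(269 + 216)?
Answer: -190209284/485 ≈ -3.9218e+5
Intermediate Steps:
q(Z, b) = -4 + 2*Z/485 (q(Z, b) = -4 + (Z + Z)/(269 + 216) = -4 + (2*Z)/485 = -4 + (2*Z)*(1/485) = -4 + 2*Z/485)
((73*((37 + 28)*((-40 - 65) - 49)) + 21) + 338529) + q(c(16, -22), -185) = ((73*((37 + 28)*((-40 - 65) - 49)) + 21) + 338529) + (-4 + (2/485)*(-22)) = ((73*(65*(-105 - 49)) + 21) + 338529) + (-4 - 44/485) = ((73*(65*(-154)) + 21) + 338529) - 1984/485 = ((73*(-10010) + 21) + 338529) - 1984/485 = ((-730730 + 21) + 338529) - 1984/485 = (-730709 + 338529) - 1984/485 = -392180 - 1984/485 = -190209284/485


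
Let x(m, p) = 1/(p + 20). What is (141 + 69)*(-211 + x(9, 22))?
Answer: -44305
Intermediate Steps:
x(m, p) = 1/(20 + p)
(141 + 69)*(-211 + x(9, 22)) = (141 + 69)*(-211 + 1/(20 + 22)) = 210*(-211 + 1/42) = 210*(-8861/42) = -44305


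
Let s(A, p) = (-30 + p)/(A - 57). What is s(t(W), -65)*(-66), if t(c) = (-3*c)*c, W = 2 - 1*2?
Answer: -110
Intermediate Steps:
W = 0 (W = 2 - 2 = 0)
t(c) = -3*c²
s(A, p) = (-30 + p)/(-57 + A)
s(t(W), -65)*(-66) = ((-30 - 65)/(-57 - 3*0²))*(-66) = (-95/(-57 - 3*0))*(-66) = (-95/(-57 + 0))*(-66) = (-95/(-57))*(-66) = -1/57*(-95)*(-66) = (5/3)*(-66) = -110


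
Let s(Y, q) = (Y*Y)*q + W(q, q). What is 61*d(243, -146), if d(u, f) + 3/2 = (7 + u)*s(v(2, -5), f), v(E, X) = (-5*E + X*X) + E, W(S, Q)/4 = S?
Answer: -1304729183/2 ≈ -6.5236e+8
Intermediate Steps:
W(S, Q) = 4*S
v(E, X) = X**2 - 4*E (v(E, X) = (-5*E + X**2) + E = (X**2 - 5*E) + E = X**2 - 4*E)
s(Y, q) = 4*q + q*Y**2 (s(Y, q) = (Y*Y)*q + 4*q = Y**2*q + 4*q = q*Y**2 + 4*q = 4*q + q*Y**2)
d(u, f) = -3/2 + 293*f*(7 + u) (d(u, f) = -3/2 + (7 + u)*(f*(4 + ((-5)**2 - 4*2)**2)) = -3/2 + (7 + u)*(f*(4 + (25 - 8)**2)) = -3/2 + (7 + u)*(f*(4 + 17**2)) = -3/2 + (7 + u)*(f*(4 + 289)) = -3/2 + (7 + u)*(f*293) = -3/2 + (7 + u)*(293*f) = -3/2 + 293*f*(7 + u))
61*d(243, -146) = 61*(-3/2 + 2051*(-146) + 293*(-146)*243) = 61*(-3/2 - 299446 - 10395054) = 61*(-21389003/2) = -1304729183/2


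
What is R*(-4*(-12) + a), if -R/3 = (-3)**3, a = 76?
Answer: 10044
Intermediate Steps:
R = 81 (R = -3*(-3)**3 = -3*(-27) = 81)
R*(-4*(-12) + a) = 81*(-4*(-12) + 76) = 81*(48 + 76) = 81*124 = 10044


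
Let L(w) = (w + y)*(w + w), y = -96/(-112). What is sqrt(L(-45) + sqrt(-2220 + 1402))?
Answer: sqrt(194670 + 49*I*sqrt(818))/7 ≈ 63.031 + 0.22688*I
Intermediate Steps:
y = 6/7 (y = -96*(-1/112) = 6/7 ≈ 0.85714)
L(w) = 2*w*(6/7 + w) (L(w) = (w + 6/7)*(w + w) = (6/7 + w)*(2*w) = 2*w*(6/7 + w))
sqrt(L(-45) + sqrt(-2220 + 1402)) = sqrt((2/7)*(-45)*(6 + 7*(-45)) + sqrt(-2220 + 1402)) = sqrt((2/7)*(-45)*(6 - 315) + sqrt(-818)) = sqrt((2/7)*(-45)*(-309) + I*sqrt(818)) = sqrt(27810/7 + I*sqrt(818))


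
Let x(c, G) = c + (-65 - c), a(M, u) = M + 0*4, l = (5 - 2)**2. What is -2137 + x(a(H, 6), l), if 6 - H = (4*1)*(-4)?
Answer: -2202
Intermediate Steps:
l = 9 (l = 3**2 = 9)
H = 22 (H = 6 - 4*1*(-4) = 6 - 4*(-4) = 6 - 1*(-16) = 6 + 16 = 22)
a(M, u) = M (a(M, u) = M + 0 = M)
x(c, G) = -65
-2137 + x(a(H, 6), l) = -2137 - 65 = -2202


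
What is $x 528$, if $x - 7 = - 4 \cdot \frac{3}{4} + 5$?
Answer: $4752$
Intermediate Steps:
$x = 9$ ($x = 7 + \left(- 4 \cdot \frac{3}{4} + 5\right) = 7 + \left(- 4 \cdot 3 \cdot \frac{1}{4} + 5\right) = 7 + \left(\left(-4\right) \frac{3}{4} + 5\right) = 7 + \left(-3 + 5\right) = 7 + 2 = 9$)
$x 528 = 9 \cdot 528 = 4752$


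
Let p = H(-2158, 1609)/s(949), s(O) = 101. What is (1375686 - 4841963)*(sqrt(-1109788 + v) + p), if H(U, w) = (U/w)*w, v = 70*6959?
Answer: 7480225766/101 - 3466277*I*sqrt(622658) ≈ 7.4062e+7 - 2.7352e+9*I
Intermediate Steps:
v = 487130
H(U, w) = U
p = -2158/101 ≈ -21.366
(1375686 - 4841963)*(sqrt(-1109788 + v) + p) = (1375686 - 4841963)*(sqrt(-1109788 + 487130) - 2158/101) = -3466277*(sqrt(-622658) - 2158/101) = -3466277*(I*sqrt(622658) - 2158/101) = -3466277*(-2158/101 + I*sqrt(622658)) = 7480225766/101 - 3466277*I*sqrt(622658)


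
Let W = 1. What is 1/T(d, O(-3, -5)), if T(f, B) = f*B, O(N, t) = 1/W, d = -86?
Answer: -1/86 ≈ -0.011628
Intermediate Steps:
O(N, t) = 1 (O(N, t) = 1/1 = 1)
T(f, B) = B*f
1/T(d, O(-3, -5)) = 1/(1*(-86)) = 1/(-86) = -1/86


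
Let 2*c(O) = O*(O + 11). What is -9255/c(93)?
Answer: -3085/1612 ≈ -1.9138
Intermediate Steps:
c(O) = O*(11 + O)/2 (c(O) = (O*(O + 11))/2 = (O*(11 + O))/2 = O*(11 + O)/2)
-9255/c(93) = -9255*2/(93*(11 + 93)) = -9255/((½)*93*104) = -9255/4836 = -9255*1/4836 = -3085/1612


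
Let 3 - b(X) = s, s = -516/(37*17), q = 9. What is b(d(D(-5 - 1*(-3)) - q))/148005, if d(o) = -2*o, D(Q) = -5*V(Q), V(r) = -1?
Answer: 267/10343905 ≈ 2.5812e-5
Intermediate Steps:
D(Q) = 5 (D(Q) = -5*(-1) = 5)
s = -516/629 ≈ -0.82035
b(X) = 2403/629 (b(X) = 3 - 1*(-516/629) = 3 + 516/629 = 2403/629)
b(d(D(-5 - 1*(-3)) - q))/148005 = (2403/629)/148005 = (2403/629)*(1/148005) = 267/10343905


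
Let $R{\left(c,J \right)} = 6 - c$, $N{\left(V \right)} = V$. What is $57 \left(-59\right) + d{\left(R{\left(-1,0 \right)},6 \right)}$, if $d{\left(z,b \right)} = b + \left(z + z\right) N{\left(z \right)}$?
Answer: $-3259$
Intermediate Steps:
$d{\left(z,b \right)} = b + 2 z^{2}$ ($d{\left(z,b \right)} = b + \left(z + z\right) z = b + 2 z z = b + 2 z^{2}$)
$57 \left(-59\right) + d{\left(R{\left(-1,0 \right)},6 \right)} = 57 \left(-59\right) + \left(6 + 2 \left(6 - -1\right)^{2}\right) = -3363 + \left(6 + 2 \left(6 + 1\right)^{2}\right) = -3363 + \left(6 + 2 \cdot 7^{2}\right) = -3363 + \left(6 + 2 \cdot 49\right) = -3363 + \left(6 + 98\right) = -3363 + 104 = -3259$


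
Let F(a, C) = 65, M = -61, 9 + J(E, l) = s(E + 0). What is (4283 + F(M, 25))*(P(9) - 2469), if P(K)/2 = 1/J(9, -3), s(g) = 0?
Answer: -96625604/9 ≈ -1.0736e+7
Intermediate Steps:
J(E, l) = -9 (J(E, l) = -9 + 0 = -9)
P(K) = -2/9 (P(K) = 2/(-9) = 2*(-⅑) = -2/9)
(4283 + F(M, 25))*(P(9) - 2469) = (4283 + 65)*(-2/9 - 2469) = 4348*(-22223/9) = -96625604/9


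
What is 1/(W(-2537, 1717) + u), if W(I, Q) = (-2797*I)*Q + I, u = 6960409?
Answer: 1/12190770985 ≈ 8.2029e-11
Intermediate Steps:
W(I, Q) = I - 2797*I*Q (W(I, Q) = -2797*I*Q + I = I - 2797*I*Q)
1/(W(-2537, 1717) + u) = 1/(-2537*(1 - 2797*1717) + 6960409) = 1/(-2537*(1 - 4802449) + 6960409) = 1/(-2537*(-4802448) + 6960409) = 1/(12183810576 + 6960409) = 1/12190770985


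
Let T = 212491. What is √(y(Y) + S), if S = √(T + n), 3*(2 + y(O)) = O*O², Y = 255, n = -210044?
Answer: √(5527123 + √2447) ≈ 2351.0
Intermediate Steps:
y(O) = -2 + O³/3 (y(O) = -2 + (O*O²)/3 = -2 + O³/3)
S = √2447 (S = √(212491 - 210044) = √2447 ≈ 49.467)
√(y(Y) + S) = √((-2 + (⅓)*255³) + √2447) = √((-2 + (⅓)*16581375) + √2447) = √((-2 + 5527125) + √2447) = √(5527123 + √2447)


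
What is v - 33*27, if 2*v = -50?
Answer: -916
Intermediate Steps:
v = -25 (v = (½)*(-50) = -25)
v - 33*27 = -25 - 33*27 = -25 - 891 = -916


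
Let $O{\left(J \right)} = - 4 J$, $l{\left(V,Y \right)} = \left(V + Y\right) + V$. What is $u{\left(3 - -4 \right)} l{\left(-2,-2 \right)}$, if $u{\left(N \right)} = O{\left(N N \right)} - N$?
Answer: $1218$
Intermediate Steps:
$l{\left(V,Y \right)} = Y + 2 V$
$u{\left(N \right)} = - N - 4 N^{2}$ ($u{\left(N \right)} = - 4 N N - N = - 4 N^{2} - N = - N - 4 N^{2}$)
$u{\left(3 - -4 \right)} l{\left(-2,-2 \right)} = \left(3 - -4\right) \left(-1 - 4 \left(3 - -4\right)\right) \left(-2 + 2 \left(-2\right)\right) = \left(3 + 4\right) \left(-1 - 4 \left(3 + 4\right)\right) \left(-2 - 4\right) = 7 \left(-1 - 28\right) \left(-6\right) = 7 \left(-29\right) \left(-6\right) = \left(-203\right) \left(-6\right) = 1218$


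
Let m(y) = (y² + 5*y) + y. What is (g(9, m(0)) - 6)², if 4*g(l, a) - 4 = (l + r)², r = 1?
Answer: 400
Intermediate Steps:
m(y) = y² + 6*y
g(l, a) = 1 + (1 + l)²/4 (g(l, a) = 1 + (l + 1)²/4 = 1 + (1 + l)²/4)
(g(9, m(0)) - 6)² = ((1 + (1 + 9)²/4) - 6)² = ((1 + (¼)*10²) - 6)² = ((1 + (¼)*100) - 6)² = ((1 + 25) - 6)² = (26 - 6)² = 20² = 400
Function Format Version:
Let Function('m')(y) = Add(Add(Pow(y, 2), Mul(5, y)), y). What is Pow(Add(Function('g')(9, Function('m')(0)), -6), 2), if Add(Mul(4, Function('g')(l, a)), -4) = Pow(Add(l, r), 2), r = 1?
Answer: 400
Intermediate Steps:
Function('m')(y) = Add(Pow(y, 2), Mul(6, y))
Function('g')(l, a) = Add(1, Mul(Rational(1, 4), Pow(Add(1, l), 2))) (Function('g')(l, a) = Add(1, Mul(Rational(1, 4), Pow(Add(l, 1), 2))) = Add(1, Mul(Rational(1, 4), Pow(Add(1, l), 2))))
Pow(Add(Function('g')(9, Function('m')(0)), -6), 2) = Pow(Add(Add(1, Mul(Rational(1, 4), Pow(Add(1, 9), 2))), -6), 2) = Pow(Add(Add(1, Mul(Rational(1, 4), Pow(10, 2))), -6), 2) = Pow(Add(Add(1, Mul(Rational(1, 4), 100)), -6), 2) = Pow(Add(Add(1, 25), -6), 2) = Pow(Add(26, -6), 2) = Pow(20, 2) = 400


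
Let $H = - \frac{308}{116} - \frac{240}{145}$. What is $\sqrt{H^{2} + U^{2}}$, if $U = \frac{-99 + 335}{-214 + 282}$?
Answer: $\frac{\sqrt{7443146}}{493} \approx 5.5339$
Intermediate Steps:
$H = - \frac{125}{29}$ ($H = \left(-308\right) \frac{1}{116} - \frac{48}{29} = - \frac{77}{29} - \frac{48}{29} = - \frac{125}{29} \approx -4.3103$)
$U = \frac{59}{17}$ ($U = \frac{236}{68} = 236 \cdot \frac{1}{68} = \frac{59}{17} \approx 3.4706$)
$\sqrt{H^{2} + U^{2}} = \sqrt{\left(- \frac{125}{29}\right)^{2} + \left(\frac{59}{17}\right)^{2}} = \sqrt{\frac{15625}{841} + \frac{3481}{289}} = \sqrt{\frac{7443146}{243049}} = \frac{\sqrt{7443146}}{493}$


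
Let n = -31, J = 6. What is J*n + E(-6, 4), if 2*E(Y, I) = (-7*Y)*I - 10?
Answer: -107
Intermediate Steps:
E(Y, I) = -5 - 7*I*Y/2 (E(Y, I) = ((-7*Y)*I - 10)/2 = (-7*I*Y - 10)/2 = (-10 - 7*I*Y)/2 = -5 - 7*I*Y/2)
J*n + E(-6, 4) = 6*(-31) + (-5 - 7/2*4*(-6)) = -186 + (-5 + 84) = -186 + 79 = -107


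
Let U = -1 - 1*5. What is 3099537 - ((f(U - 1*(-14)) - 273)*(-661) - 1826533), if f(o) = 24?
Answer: 4761481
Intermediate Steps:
U = -6 (U = -1 - 5 = -6)
3099537 - ((f(U - 1*(-14)) - 273)*(-661) - 1826533) = 3099537 - ((24 - 273)*(-661) - 1826533) = 3099537 - (-249*(-661) - 1826533) = 3099537 - (164589 - 1826533) = 3099537 - 1*(-1661944) = 3099537 + 1661944 = 4761481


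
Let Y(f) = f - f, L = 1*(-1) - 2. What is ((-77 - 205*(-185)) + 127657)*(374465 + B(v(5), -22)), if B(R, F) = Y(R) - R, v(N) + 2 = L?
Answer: 61976657350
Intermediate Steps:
L = -3 (L = -1 - 2 = -3)
Y(f) = 0
v(N) = -5 (v(N) = -2 - 3 = -5)
B(R, F) = -R (B(R, F) = 0 - R = -R)
((-77 - 205*(-185)) + 127657)*(374465 + B(v(5), -22)) = ((-77 - 205*(-185)) + 127657)*(374465 - 1*(-5)) = ((-77 + 37925) + 127657)*(374465 + 5) = (37848 + 127657)*374470 = 165505*374470 = 61976657350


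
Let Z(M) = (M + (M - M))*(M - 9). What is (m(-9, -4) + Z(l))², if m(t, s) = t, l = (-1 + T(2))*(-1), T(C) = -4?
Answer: 841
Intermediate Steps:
l = 5 (l = (-1 - 4)*(-1) = -5*(-1) = 5)
Z(M) = M*(-9 + M) (Z(M) = (M + 0)*(-9 + M) = M*(-9 + M))
(m(-9, -4) + Z(l))² = (-9 + 5*(-9 + 5))² = (-9 + 5*(-4))² = (-9 - 20)² = (-29)² = 841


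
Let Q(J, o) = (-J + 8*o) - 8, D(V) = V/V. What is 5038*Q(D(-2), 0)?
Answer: -45342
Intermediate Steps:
D(V) = 1
Q(J, o) = -8 - J + 8*o
5038*Q(D(-2), 0) = 5038*(-8 - 1*1 + 8*0) = 5038*(-8 - 1 + 0) = 5038*(-9) = -45342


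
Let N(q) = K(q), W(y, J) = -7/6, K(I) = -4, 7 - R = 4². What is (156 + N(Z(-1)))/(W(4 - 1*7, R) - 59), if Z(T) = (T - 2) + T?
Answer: -48/19 ≈ -2.5263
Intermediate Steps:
Z(T) = -2 + 2*T (Z(T) = (-2 + T) + T = -2 + 2*T)
R = -9 (R = 7 - 1*4² = 7 - 1*16 = 7 - 16 = -9)
W(y, J) = -7/6 (W(y, J) = -7*⅙ = -7/6)
N(q) = -4
(156 + N(Z(-1)))/(W(4 - 1*7, R) - 59) = (156 - 4)/(-7/6 - 59) = 152/(-361/6) = 152*(-6/361) = -48/19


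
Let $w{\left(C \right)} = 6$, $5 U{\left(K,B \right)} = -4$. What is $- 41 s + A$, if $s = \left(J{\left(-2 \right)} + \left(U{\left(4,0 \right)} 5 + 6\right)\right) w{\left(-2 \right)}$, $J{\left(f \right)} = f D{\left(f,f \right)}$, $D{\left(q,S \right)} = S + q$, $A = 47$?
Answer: $-2413$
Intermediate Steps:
$U{\left(K,B \right)} = - \frac{4}{5}$ ($U{\left(K,B \right)} = \frac{1}{5} \left(-4\right) = - \frac{4}{5}$)
$J{\left(f \right)} = 2 f^{2}$ ($J{\left(f \right)} = f \left(f + f\right) = f 2 f = 2 f^{2}$)
$s = 60$ ($s = \left(2 \left(-2\right)^{2} + \left(\left(- \frac{4}{5}\right) 5 + 6\right)\right) 6 = \left(2 \cdot 4 + \left(-4 + 6\right)\right) 6 = \left(8 + 2\right) 6 = 10 \cdot 6 = 60$)
$- 41 s + A = \left(-41\right) 60 + 47 = -2460 + 47 = -2413$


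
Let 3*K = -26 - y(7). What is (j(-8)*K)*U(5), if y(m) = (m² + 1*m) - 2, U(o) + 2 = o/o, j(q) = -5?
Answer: -400/3 ≈ -133.33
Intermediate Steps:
U(o) = -1 (U(o) = -2 + o/o = -2 + 1 = -1)
y(m) = -2 + m + m² (y(m) = (m² + m) - 2 = (m + m²) - 2 = -2 + m + m²)
K = -80/3 (K = (-26 - (-2 + 7 + 7²))/3 = (-26 - (-2 + 7 + 49))/3 = (-26 - 1*54)/3 = (-26 - 54)/3 = (⅓)*(-80) = -80/3 ≈ -26.667)
(j(-8)*K)*U(5) = -5*(-80/3)*(-1) = (400/3)*(-1) = -400/3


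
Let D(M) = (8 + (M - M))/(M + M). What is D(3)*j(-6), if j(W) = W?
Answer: -8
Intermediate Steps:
D(M) = 4/M (D(M) = (8 + 0)/((2*M)) = 8*(1/(2*M)) = 4/M)
D(3)*j(-6) = (4/3)*(-6) = -8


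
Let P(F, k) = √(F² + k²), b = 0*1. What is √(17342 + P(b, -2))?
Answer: 8*√271 ≈ 131.70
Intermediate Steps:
b = 0
√(17342 + P(b, -2)) = √(17342 + √(0² + (-2)²)) = √(17342 + √(0 + 4)) = √(17342 + √4) = √(17342 + 2) = √17344 = 8*√271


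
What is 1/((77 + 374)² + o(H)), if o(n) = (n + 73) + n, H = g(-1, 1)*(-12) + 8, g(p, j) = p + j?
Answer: 1/203490 ≈ 4.9142e-6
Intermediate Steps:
g(p, j) = j + p
H = 8 (H = (1 - 1)*(-12) + 8 = 0*(-12) + 8 = 0 + 8 = 8)
o(n) = 73 + 2*n (o(n) = (73 + n) + n = 73 + 2*n)
1/((77 + 374)² + o(H)) = 1/((77 + 374)² + (73 + 2*8)) = 1/(451² + (73 + 16)) = 1/(203401 + 89) = 1/203490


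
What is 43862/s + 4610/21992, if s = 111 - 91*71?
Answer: -233834901/34912300 ≈ -6.6978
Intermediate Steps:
s = -6350 (s = 111 - 6461 = -6350)
43862/s + 4610/21992 = 43862/(-6350) + 4610/21992 = 43862*(-1/6350) + 4610*(1/21992) = -21931/3175 + 2305/10996 = -233834901/34912300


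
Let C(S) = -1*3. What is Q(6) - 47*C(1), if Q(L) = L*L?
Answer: 177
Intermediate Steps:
C(S) = -3
Q(L) = L**2
Q(6) - 47*C(1) = 6**2 - 47*(-3) = 36 + 141 = 177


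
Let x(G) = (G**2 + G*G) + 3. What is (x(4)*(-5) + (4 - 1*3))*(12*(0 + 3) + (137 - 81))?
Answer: -16008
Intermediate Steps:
x(G) = 3 + 2*G**2 (x(G) = (G**2 + G**2) + 3 = 2*G**2 + 3 = 3 + 2*G**2)
(x(4)*(-5) + (4 - 1*3))*(12*(0 + 3) + (137 - 81)) = ((3 + 2*4**2)*(-5) + (4 - 1*3))*(12*(0 + 3) + (137 - 81)) = ((3 + 2*16)*(-5) + (4 - 3))*(12*3 + 56) = ((3 + 32)*(-5) + 1)*(36 + 56) = (35*(-5) + 1)*92 = (-175 + 1)*92 = -174*92 = -16008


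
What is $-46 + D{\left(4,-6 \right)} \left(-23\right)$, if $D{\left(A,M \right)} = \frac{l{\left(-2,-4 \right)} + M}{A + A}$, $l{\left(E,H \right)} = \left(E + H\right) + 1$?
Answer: $- \frac{115}{8} \approx -14.375$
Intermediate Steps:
$l{\left(E,H \right)} = 1 + E + H$
$D{\left(A,M \right)} = \frac{-5 + M}{2 A}$ ($D{\left(A,M \right)} = \frac{\left(1 - 2 - 4\right) + M}{A + A} = \frac{-5 + M}{2 A}$)
$-46 + D{\left(4,-6 \right)} \left(-23\right) = -46 + \frac{-5 - 6}{2 \cdot 4} \left(-23\right) = -46 + \frac{1}{2} \cdot \frac{1}{4} \left(-11\right) \left(-23\right) = -46 - - \frac{253}{8} = -46 + \frac{253}{8} = - \frac{115}{8}$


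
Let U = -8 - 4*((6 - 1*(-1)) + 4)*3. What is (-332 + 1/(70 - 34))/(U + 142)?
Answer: -11951/72 ≈ -165.99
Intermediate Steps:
U = -140 (U = -8 - 4*((6 + 1) + 4)*3 = -8 - 4*(7 + 4)*3 = -8 - 44*3 = -8 - 4*33 = -8 - 132 = -140)
(-332 + 1/(70 - 34))/(U + 142) = (-332 + 1/(70 - 34))/(-140 + 142) = (-332 + 1/36)/2 = (-332 + 1/36)*(½) = -11951/36*½ = -11951/72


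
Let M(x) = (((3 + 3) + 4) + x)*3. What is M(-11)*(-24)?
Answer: 72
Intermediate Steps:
M(x) = 30 + 3*x (M(x) = ((6 + 4) + x)*3 = (10 + x)*3 = 30 + 3*x)
M(-11)*(-24) = (30 + 3*(-11))*(-24) = (30 - 33)*(-24) = -3*(-24) = 72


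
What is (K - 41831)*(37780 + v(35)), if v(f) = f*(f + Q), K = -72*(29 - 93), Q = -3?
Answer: -1447974700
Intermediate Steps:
K = 4608 (K = -72*(-64) = 4608)
v(f) = f*(-3 + f) (v(f) = f*(f - 3) = f*(-3 + f))
(K - 41831)*(37780 + v(35)) = (4608 - 41831)*(37780 + 35*(-3 + 35)) = -37223*(37780 + 35*32) = -37223*(37780 + 1120) = -37223*38900 = -1447974700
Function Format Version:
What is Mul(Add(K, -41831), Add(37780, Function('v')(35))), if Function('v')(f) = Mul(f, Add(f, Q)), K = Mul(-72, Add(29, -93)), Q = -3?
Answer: -1447974700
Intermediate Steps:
K = 4608 (K = Mul(-72, -64) = 4608)
Function('v')(f) = Mul(f, Add(-3, f)) (Function('v')(f) = Mul(f, Add(f, -3)) = Mul(f, Add(-3, f)))
Mul(Add(K, -41831), Add(37780, Function('v')(35))) = Mul(Add(4608, -41831), Add(37780, Mul(35, Add(-3, 35)))) = Mul(-37223, Add(37780, Mul(35, 32))) = Mul(-37223, Add(37780, 1120)) = Mul(-37223, 38900) = -1447974700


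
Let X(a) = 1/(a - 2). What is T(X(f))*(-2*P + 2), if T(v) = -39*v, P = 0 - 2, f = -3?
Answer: 234/5 ≈ 46.800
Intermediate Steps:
P = -2
X(a) = 1/(-2 + a)
T(X(f))*(-2*P + 2) = (-39/(-2 - 3))*(-2*(-2) + 2) = (-39/(-5))*(4 + 2) = -39*(-1/5)*6 = (39/5)*6 = 234/5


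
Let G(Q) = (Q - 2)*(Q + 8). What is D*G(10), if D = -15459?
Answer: -2226096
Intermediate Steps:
G(Q) = (-2 + Q)*(8 + Q)
D*G(10) = -15459*(-16 + 10**2 + 6*10) = -15459*(-16 + 100 + 60) = -15459*144 = -2226096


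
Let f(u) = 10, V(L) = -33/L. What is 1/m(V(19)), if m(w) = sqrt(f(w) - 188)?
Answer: -I*sqrt(178)/178 ≈ -0.074953*I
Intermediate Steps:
m(w) = I*sqrt(178) (m(w) = sqrt(10 - 188) = sqrt(-178) = I*sqrt(178))
1/m(V(19)) = 1/(I*sqrt(178)) = -I*sqrt(178)/178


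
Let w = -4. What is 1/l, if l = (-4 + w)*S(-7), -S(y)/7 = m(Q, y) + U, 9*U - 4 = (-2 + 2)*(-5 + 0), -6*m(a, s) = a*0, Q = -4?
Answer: 9/224 ≈ 0.040179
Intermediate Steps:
m(a, s) = 0 (m(a, s) = -a*0/6 = -⅙*0 = 0)
U = 4/9 (U = 4/9 + ((-2 + 2)*(-5 + 0))/9 = 4/9 + (0*(-5))/9 = 4/9 + (⅑)*0 = 4/9 + 0 = 4/9 ≈ 0.44444)
S(y) = -28/9 (S(y) = -7*(0 + 4/9) = -7*4/9 = -28/9)
l = 224/9 (l = (-4 - 4)*(-28/9) = -8*(-28/9) = 224/9 ≈ 24.889)
1/l = 1/(224/9) = 9/224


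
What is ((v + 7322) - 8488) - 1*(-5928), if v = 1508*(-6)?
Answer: -4286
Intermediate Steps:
v = -9048
((v + 7322) - 8488) - 1*(-5928) = ((-9048 + 7322) - 8488) - 1*(-5928) = (-1726 - 8488) + 5928 = -10214 + 5928 = -4286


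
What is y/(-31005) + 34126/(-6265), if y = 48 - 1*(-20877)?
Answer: -26426039/4316585 ≈ -6.1220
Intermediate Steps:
y = 20925 (y = 48 + 20877 = 20925)
y/(-31005) + 34126/(-6265) = 20925/(-31005) + 34126/(-6265) = 20925*(-1/31005) + 34126*(-1/6265) = -465/689 - 34126/6265 = -26426039/4316585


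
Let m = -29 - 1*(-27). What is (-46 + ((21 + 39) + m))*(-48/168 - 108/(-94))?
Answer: 3408/329 ≈ 10.359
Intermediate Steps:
m = -2 (m = -29 + 27 = -2)
(-46 + ((21 + 39) + m))*(-48/168 - 108/(-94)) = (-46 + ((21 + 39) - 2))*(-48/168 - 108/(-94)) = (-46 + (60 - 2))*(-48*1/168 - 108*(-1/94)) = (-46 + 58)*(-2/7 + 54/47) = 12*(284/329) = 3408/329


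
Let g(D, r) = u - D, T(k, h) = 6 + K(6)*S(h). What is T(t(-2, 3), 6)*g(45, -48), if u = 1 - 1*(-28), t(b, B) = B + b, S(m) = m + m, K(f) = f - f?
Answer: -96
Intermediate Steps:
K(f) = 0
S(m) = 2*m
T(k, h) = 6 (T(k, h) = 6 + 0*(2*h) = 6 + 0 = 6)
u = 29 (u = 1 + 28 = 29)
g(D, r) = 29 - D
T(t(-2, 3), 6)*g(45, -48) = 6*(29 - 1*45) = 6*(29 - 45) = 6*(-16) = -96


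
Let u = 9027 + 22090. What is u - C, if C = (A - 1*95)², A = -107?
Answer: -9687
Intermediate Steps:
C = 40804 (C = (-107 - 1*95)² = (-107 - 95)² = (-202)² = 40804)
u = 31117
u - C = 31117 - 1*40804 = 31117 - 40804 = -9687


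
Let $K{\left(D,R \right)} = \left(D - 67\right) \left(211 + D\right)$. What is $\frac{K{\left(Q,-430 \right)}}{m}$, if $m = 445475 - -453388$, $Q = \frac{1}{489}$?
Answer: $- \frac{482911880}{30705288489} \approx -0.015727$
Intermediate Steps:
$Q = \frac{1}{489} \approx 0.002045$
$m = 898863$ ($m = 445475 + 453388 = 898863$)
$K{\left(D,R \right)} = \left(-67 + D\right) \left(211 + D\right)$
$\frac{K{\left(Q,-430 \right)}}{m} = \frac{-14137 + \left(\frac{1}{489}\right)^{2} + 144 \cdot \frac{1}{489}}{898863} = \left(-14137 + \frac{1}{239121} + \frac{48}{163}\right) \frac{1}{898863} = \left(- \frac{3380383160}{239121}\right) \frac{1}{898863} = - \frac{482911880}{30705288489}$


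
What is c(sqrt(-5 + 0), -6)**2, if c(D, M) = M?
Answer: 36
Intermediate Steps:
c(sqrt(-5 + 0), -6)**2 = (-6)**2 = 36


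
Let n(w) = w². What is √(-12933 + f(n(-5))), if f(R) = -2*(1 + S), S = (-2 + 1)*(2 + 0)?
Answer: I*√12931 ≈ 113.71*I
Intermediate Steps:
S = -2 (S = -1*2 = -2)
f(R) = 2 (f(R) = -2*(1 - 2) = -2*(-1) = 2)
√(-12933 + f(n(-5))) = √(-12933 + 2) = √(-12931) = I*√12931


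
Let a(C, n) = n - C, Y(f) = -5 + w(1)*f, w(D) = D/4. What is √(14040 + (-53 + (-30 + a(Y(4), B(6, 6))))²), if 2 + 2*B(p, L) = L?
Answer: √19969 ≈ 141.31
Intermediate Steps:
w(D) = D/4 (w(D) = D*(¼) = D/4)
B(p, L) = -1 + L/2
Y(f) = -5 + f/4 (Y(f) = -5 + ((¼)*1)*f = -5 + f/4)
√(14040 + (-53 + (-30 + a(Y(4), B(6, 6))))²) = √(14040 + (-53 + (-30 + ((-1 + (½)*6) - (-5 + (¼)*4))))²) = √(14040 + (-53 + (-30 + ((-1 + 3) - (-5 + 1))))²) = √(14040 + (-53 + (-30 + (2 - 1*(-4))))²) = √(14040 + (-53 + (-30 + (2 + 4)))²) = √(14040 + (-53 + (-30 + 6))²) = √(14040 + (-53 - 24)²) = √(14040 + (-77)²) = √(14040 + 5929) = √19969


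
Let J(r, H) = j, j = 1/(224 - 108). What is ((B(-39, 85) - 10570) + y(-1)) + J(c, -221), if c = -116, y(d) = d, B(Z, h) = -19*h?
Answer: -1413575/116 ≈ -12186.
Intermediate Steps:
j = 1/116 ≈ 0.0086207
J(r, H) = 1/116
((B(-39, 85) - 10570) + y(-1)) + J(c, -221) = ((-19*85 - 10570) - 1) + 1/116 = ((-1615 - 10570) - 1) + 1/116 = (-12185 - 1) + 1/116 = -12186 + 1/116 = -1413575/116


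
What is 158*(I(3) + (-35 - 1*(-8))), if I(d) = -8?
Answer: -5530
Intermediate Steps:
158*(I(3) + (-35 - 1*(-8))) = 158*(-8 + (-35 - 1*(-8))) = 158*(-8 + (-35 + 8)) = 158*(-8 - 27) = 158*(-35) = -5530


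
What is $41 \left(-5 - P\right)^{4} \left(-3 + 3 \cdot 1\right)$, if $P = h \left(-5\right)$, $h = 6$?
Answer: $0$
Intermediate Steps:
$P = -30$ ($P = 6 \left(-5\right) = -30$)
$41 \left(-5 - P\right)^{4} \left(-3 + 3 \cdot 1\right) = 41 \left(-5 - -30\right)^{4} \left(-3 + 3 \cdot 1\right) = 41 \left(-5 + 30\right)^{4} \left(-3 + 3\right) = 41 \cdot 25^{4} \cdot 0 = 41 \cdot 390625 \cdot 0 = 16015625 \cdot 0 = 0$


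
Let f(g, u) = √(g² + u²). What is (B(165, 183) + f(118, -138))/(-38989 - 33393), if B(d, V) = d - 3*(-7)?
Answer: -93/36191 - √8242/36191 ≈ -0.0050782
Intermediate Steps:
B(d, V) = 21 + d (B(d, V) = d + 21 = 21 + d)
(B(165, 183) + f(118, -138))/(-38989 - 33393) = ((21 + 165) + √(118² + (-138)²))/(-38989 - 33393) = (186 + √(13924 + 19044))/(-72382) = (186 + √32968)*(-1/72382) = (186 + 2*√8242)*(-1/72382) = -93/36191 - √8242/36191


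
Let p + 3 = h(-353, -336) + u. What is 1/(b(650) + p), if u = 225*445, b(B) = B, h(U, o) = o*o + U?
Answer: 1/213315 ≈ 4.6879e-6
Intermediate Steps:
h(U, o) = U + o**2 (h(U, o) = o**2 + U = U + o**2)
u = 100125
p = 212665 (p = -3 + ((-353 + (-336)**2) + 100125) = -3 + ((-353 + 112896) + 100125) = -3 + (112543 + 100125) = -3 + 212668 = 212665)
1/(b(650) + p) = 1/(650 + 212665) = 1/213315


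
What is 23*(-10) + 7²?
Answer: -181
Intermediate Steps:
23*(-10) + 7² = -230 + 49 = -181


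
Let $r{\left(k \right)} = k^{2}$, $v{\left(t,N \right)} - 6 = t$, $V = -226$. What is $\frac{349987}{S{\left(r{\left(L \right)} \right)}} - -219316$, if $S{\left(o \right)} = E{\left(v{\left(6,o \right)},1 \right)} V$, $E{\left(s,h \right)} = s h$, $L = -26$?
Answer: $\frac{594435005}{2712} \approx 2.1919 \cdot 10^{5}$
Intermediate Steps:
$v{\left(t,N \right)} = 6 + t$
$E{\left(s,h \right)} = h s$
$S{\left(o \right)} = -2712$ ($S{\left(o \right)} = 1 \left(6 + 6\right) \left(-226\right) = 1 \cdot 12 \left(-226\right) = 12 \left(-226\right) = -2712$)
$\frac{349987}{S{\left(r{\left(L \right)} \right)}} - -219316 = \frac{349987}{-2712} - -219316 = 349987 \left(- \frac{1}{2712}\right) + 219316 = - \frac{349987}{2712} + 219316 = \frac{594435005}{2712}$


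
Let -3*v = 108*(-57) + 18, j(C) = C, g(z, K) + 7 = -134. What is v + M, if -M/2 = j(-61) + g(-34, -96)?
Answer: 2450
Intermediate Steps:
g(z, K) = -141 (g(z, K) = -7 - 134 = -141)
v = 2046 (v = -(108*(-57) + 18)/3 = -(-6156 + 18)/3 = -1/3*(-6138) = 2046)
M = 404 (M = -2*(-61 - 141) = -2*(-202) = 404)
v + M = 2046 + 404 = 2450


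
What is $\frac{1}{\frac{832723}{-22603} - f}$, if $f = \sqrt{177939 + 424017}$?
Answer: $\frac{18822037969}{306843249616475} - \frac{3065373654 \sqrt{16721}}{306843249616475} \approx -0.0012305$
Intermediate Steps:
$f = 6 \sqrt{16721}$ ($f = \sqrt{601956} = 6 \sqrt{16721} \approx 775.86$)
$\frac{1}{\frac{832723}{-22603} - f} = \frac{1}{\frac{832723}{-22603} - 6 \sqrt{16721}} = \frac{1}{832723 \left(- \frac{1}{22603}\right) - 6 \sqrt{16721}} = \frac{1}{- \frac{832723}{22603} - 6 \sqrt{16721}}$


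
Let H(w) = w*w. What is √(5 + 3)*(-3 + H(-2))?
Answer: 2*√2 ≈ 2.8284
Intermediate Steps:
H(w) = w²
√(5 + 3)*(-3 + H(-2)) = √(5 + 3)*(-3 + (-2)²) = √8*(-3 + 4) = (2*√2)*1 = 2*√2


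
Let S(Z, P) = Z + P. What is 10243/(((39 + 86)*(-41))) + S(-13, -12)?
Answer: -138368/5125 ≈ -26.999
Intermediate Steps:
S(Z, P) = P + Z
10243/(((39 + 86)*(-41))) + S(-13, -12) = 10243/(((39 + 86)*(-41))) + (-12 - 13) = 10243/((125*(-41))) - 25 = 10243/(-5125) - 25 = 10243*(-1/5125) - 25 = -10243/5125 - 25 = -138368/5125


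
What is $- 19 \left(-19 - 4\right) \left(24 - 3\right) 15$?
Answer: $137655$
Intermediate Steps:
$- 19 \left(-19 - 4\right) \left(24 - 3\right) 15 = - 19 \left(\left(-23\right) 21\right) 15 = \left(-19\right) \left(-483\right) 15 = 9177 \cdot 15 = 137655$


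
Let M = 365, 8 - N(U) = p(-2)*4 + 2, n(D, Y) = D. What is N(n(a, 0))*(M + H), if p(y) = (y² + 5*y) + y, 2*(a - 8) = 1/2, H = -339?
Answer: 988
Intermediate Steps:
a = 33/4 (a = 8 + (½)/2 = 8 + (½)*(½) = 8 + ¼ = 33/4 ≈ 8.2500)
p(y) = y² + 6*y
N(U) = 38 (N(U) = 8 - (-2*(6 - 2)*4 + 2) = 8 - (-2*4*4 + 2) = 8 - (-8*4 + 2) = 8 - (-32 + 2) = 8 - 1*(-30) = 8 + 30 = 38)
N(n(a, 0))*(M + H) = 38*(365 - 339) = 38*26 = 988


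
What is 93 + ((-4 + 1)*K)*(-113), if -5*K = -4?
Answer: 1821/5 ≈ 364.20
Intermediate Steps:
K = ⅘ (K = -⅕*(-4) = ⅘ ≈ 0.80000)
93 + ((-4 + 1)*K)*(-113) = 93 + ((-4 + 1)*(⅘))*(-113) = 93 - 3*⅘*(-113) = 93 - 12/5*(-113) = 93 + 1356/5 = 1821/5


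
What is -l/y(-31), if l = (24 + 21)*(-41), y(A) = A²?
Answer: 1845/961 ≈ 1.9199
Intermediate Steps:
l = -1845 (l = 45*(-41) = -1845)
-l/y(-31) = -(-1845)/((-31)²) = -(-1845)/961 = -1*(-1845/961) = 1845/961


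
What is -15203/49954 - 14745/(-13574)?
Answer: 132551552/169518899 ≈ 0.78193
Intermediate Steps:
-15203/49954 - 14745/(-13574) = -15203*1/49954 - 14745*(-1/13574) = -15203/49954 + 14745/13574 = 132551552/169518899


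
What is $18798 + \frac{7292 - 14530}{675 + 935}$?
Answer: $\frac{2161253}{115} \approx 18794.0$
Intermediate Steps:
$18798 + \frac{7292 - 14530}{675 + 935} = 18798 - \frac{7238}{1610} = 18798 - \frac{517}{115} = \frac{2161253}{115}$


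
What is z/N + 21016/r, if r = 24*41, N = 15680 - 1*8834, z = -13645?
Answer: 5435369/280686 ≈ 19.365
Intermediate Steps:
N = 6846 (N = 15680 - 8834 = 6846)
r = 984
z/N + 21016/r = -13645/6846 + 21016/984 = -13645*1/6846 + 21016*(1/984) = -13645/6846 + 2627/123 = 5435369/280686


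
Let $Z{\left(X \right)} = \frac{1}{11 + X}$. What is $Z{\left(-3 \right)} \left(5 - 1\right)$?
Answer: $\frac{1}{2} \approx 0.5$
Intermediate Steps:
$Z{\left(-3 \right)} \left(5 - 1\right) = \frac{5 - 1}{11 - 3} = \frac{5 + \left(5 - 6\right)}{8} = \frac{5 - 1}{8} = \frac{1}{8} \cdot 4 = \frac{1}{2}$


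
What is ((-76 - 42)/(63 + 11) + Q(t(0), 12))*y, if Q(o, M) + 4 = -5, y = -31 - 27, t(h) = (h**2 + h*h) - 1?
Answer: 22736/37 ≈ 614.49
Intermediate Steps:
t(h) = -1 + 2*h**2 (t(h) = (h**2 + h**2) - 1 = 2*h**2 - 1 = -1 + 2*h**2)
y = -58
Q(o, M) = -9 (Q(o, M) = -4 - 5 = -9)
((-76 - 42)/(63 + 11) + Q(t(0), 12))*y = ((-76 - 42)/(63 + 11) - 9)*(-58) = (-118/74 - 9)*(-58) = (-118*1/74 - 9)*(-58) = (-59/37 - 9)*(-58) = -392/37*(-58) = 22736/37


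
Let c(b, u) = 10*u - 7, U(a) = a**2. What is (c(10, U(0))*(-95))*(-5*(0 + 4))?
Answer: -13300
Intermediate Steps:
c(b, u) = -7 + 10*u
(c(10, U(0))*(-95))*(-5*(0 + 4)) = ((-7 + 10*0**2)*(-95))*(-5*(0 + 4)) = ((-7 + 10*0)*(-95))*(-5*4) = ((-7 + 0)*(-95))*(-20) = -7*(-95)*(-20) = 665*(-20) = -13300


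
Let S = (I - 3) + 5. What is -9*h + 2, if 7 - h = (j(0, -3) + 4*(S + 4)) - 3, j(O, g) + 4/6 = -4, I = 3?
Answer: 194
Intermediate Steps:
j(O, g) = -14/3 (j(O, g) = -⅔ - 4 = -14/3)
S = 5 (S = (3 - 3) + 5 = 0 + 5 = 5)
h = -64/3 (h = 7 - ((-14/3 + 4*(5 + 4)) - 3) = 7 - ((-14/3 + 4*9) - 3) = 7 - ((-14/3 + 36) - 3) = 7 - (94/3 - 3) = 7 - 1*85/3 = 7 - 85/3 = -64/3 ≈ -21.333)
-9*h + 2 = -9*(-64/3) + 2 = 192 + 2 = 194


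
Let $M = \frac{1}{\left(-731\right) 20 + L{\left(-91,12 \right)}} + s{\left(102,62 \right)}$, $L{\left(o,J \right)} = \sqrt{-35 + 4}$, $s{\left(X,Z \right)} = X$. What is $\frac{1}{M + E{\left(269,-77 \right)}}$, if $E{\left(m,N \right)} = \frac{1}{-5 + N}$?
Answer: $\frac{146578565164266}{14949216077385323} + \frac{6724 i \sqrt{31}}{14949216077385323} \approx 0.0098051 + 2.5043 \cdot 10^{-12} i$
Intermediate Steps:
$L{\left(o,J \right)} = i \sqrt{31}$ ($L{\left(o,J \right)} = \sqrt{-31} = i \sqrt{31}$)
$M = 102 + \frac{1}{-14620 + i \sqrt{31}}$ ($M = \frac{1}{\left(-731\right) 20 + i \sqrt{31}} + 102 = \frac{1}{-14620 + i \sqrt{31}} + 102 = 102 + \frac{1}{-14620 + i \sqrt{31}} \approx 102.0 - 2.6049 \cdot 10^{-8} i$)
$\frac{1}{M + E{\left(269,-77 \right)}} = \frac{1}{\left(\frac{21801917342}{213744431} - \frac{i \sqrt{31}}{213744431}\right) + \frac{1}{-5 - 77}} = \frac{1}{\left(\frac{21801917342}{213744431} - \frac{i \sqrt{31}}{213744431}\right) + \frac{1}{-82}} = \frac{1}{\left(\frac{21801917342}{213744431} - \frac{i \sqrt{31}}{213744431}\right) - \frac{1}{82}} = \frac{1}{\frac{1787543477613}{17527043342} - \frac{i \sqrt{31}}{213744431}}$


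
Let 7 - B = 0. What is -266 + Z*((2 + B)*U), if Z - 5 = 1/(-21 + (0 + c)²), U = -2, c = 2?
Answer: -6034/17 ≈ -354.94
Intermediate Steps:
B = 7 (B = 7 - 1*0 = 7 + 0 = 7)
Z = 84/17 (Z = 5 + 1/(-21 + (0 + 2)²) = 5 + 1/(-21 + 2²) = 5 + 1/(-21 + 4) = 5 + 1/(-17) = 5 - 1/17 = 84/17 ≈ 4.9412)
-266 + Z*((2 + B)*U) = -266 + 84*((2 + 7)*(-2))/17 = -266 + 84*(9*(-2))/17 = -266 + (84/17)*(-18) = -266 - 1512/17 = -6034/17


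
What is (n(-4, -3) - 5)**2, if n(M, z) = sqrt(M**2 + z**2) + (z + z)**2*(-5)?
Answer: 32400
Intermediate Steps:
n(M, z) = sqrt(M**2 + z**2) - 20*z**2 (n(M, z) = sqrt(M**2 + z**2) + (2*z)**2*(-5) = sqrt(M**2 + z**2) + (4*z**2)*(-5) = sqrt(M**2 + z**2) - 20*z**2)
(n(-4, -3) - 5)**2 = ((sqrt((-4)**2 + (-3)**2) - 20*(-3)**2) - 5)**2 = ((sqrt(16 + 9) - 20*9) - 5)**2 = ((sqrt(25) - 180) - 5)**2 = ((5 - 180) - 5)**2 = (-175 - 5)**2 = (-180)**2 = 32400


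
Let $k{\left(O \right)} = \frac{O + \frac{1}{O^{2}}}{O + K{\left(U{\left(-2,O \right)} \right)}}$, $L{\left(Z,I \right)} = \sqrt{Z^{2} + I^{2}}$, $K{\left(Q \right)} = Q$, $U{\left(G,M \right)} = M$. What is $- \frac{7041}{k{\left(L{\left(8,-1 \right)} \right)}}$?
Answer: $- \frac{1933634625}{137312} + \frac{457665 \sqrt{65}}{137312} \approx -14055.0$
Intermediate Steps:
$L{\left(Z,I \right)} = \sqrt{I^{2} + Z^{2}}$
$k{\left(O \right)} = \frac{O + \frac{1}{O^{2}}}{2 O}$ ($k{\left(O \right)} = \frac{O + \frac{1}{O^{2}}}{O + O} = \frac{O + \frac{1}{O^{2}}}{2 O}$)
$- \frac{7041}{k{\left(L{\left(8,-1 \right)} \right)}} = - \frac{7041}{\frac{1}{2} \frac{1}{\left(\left(-1\right)^{2} + 8^{2}\right)^{\frac{3}{2}}} \left(1 + \left(\sqrt{\left(-1\right)^{2} + 8^{2}}\right)^{3}\right)} = - \frac{7041}{\frac{1}{2} \frac{1}{\left(1 + 64\right)^{\frac{3}{2}}} \left(1 + \left(\sqrt{1 + 64}\right)^{3}\right)} = - \frac{7041}{\frac{1}{2} \frac{1}{65 \sqrt{65}} \left(1 + \left(\sqrt{65}\right)^{3}\right)} = - \frac{7041}{\frac{1}{2} \frac{\sqrt{65}}{4225} \left(1 + 65 \sqrt{65}\right)} = - \frac{7041}{\frac{1}{8450} \sqrt{65} \left(1 + 65 \sqrt{65}\right)} = - 7041 \frac{130 \sqrt{65}}{1 + 65 \sqrt{65}} = - \frac{915330 \sqrt{65}}{1 + 65 \sqrt{65}}$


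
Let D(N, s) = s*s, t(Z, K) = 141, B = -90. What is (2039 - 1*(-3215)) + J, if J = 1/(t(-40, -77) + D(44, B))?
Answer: 43298215/8241 ≈ 5254.0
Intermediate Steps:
D(N, s) = s**2
J = 1/8241 (J = 1/(141 + (-90)**2) = 1/(141 + 8100) = 1/8241 ≈ 0.00012134)
(2039 - 1*(-3215)) + J = (2039 - 1*(-3215)) + 1/8241 = (2039 + 3215) + 1/8241 = 5254 + 1/8241 = 43298215/8241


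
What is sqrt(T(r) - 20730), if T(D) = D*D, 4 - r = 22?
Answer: I*sqrt(20406) ≈ 142.85*I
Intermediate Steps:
r = -18 (r = 4 - 1*22 = 4 - 22 = -18)
T(D) = D**2
sqrt(T(r) - 20730) = sqrt((-18)**2 - 20730) = sqrt(324 - 20730) = sqrt(-20406) = I*sqrt(20406)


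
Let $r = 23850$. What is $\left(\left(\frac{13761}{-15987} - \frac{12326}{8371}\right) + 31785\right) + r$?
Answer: $\frac{2481720914434}{44609059} \approx 55633.0$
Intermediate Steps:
$\left(\left(\frac{13761}{-15987} - \frac{12326}{8371}\right) + 31785\right) + r = \left(\left(\frac{13761}{-15987} - \frac{12326}{8371}\right) + 31785\right) + 23850 = \left(\left(13761 \left(- \frac{1}{15987}\right) - \frac{12326}{8371}\right) + 31785\right) + 23850 = \left(\left(- \frac{4587}{5329} - \frac{12326}{8371}\right) + 31785\right) + 23850 = \left(- \frac{104083031}{44609059} + 31785\right) + 23850 = \frac{1417794857284}{44609059} + 23850 = \frac{2481720914434}{44609059}$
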